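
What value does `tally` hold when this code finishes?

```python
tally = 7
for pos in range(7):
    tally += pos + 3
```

Let's trace through this code step by step.

Initialize: tally = 7
Entering loop: for pos in range(7):

After execution: tally = 49
49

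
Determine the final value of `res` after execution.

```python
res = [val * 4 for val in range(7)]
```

Let's trace through this code step by step.

Initialize: res = [val * 4 for val in range(7)]

After execution: res = [0, 4, 8, 12, 16, 20, 24]
[0, 4, 8, 12, 16, 20, 24]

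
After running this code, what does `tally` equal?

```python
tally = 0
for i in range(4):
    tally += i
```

Let's trace through this code step by step.

Initialize: tally = 0
Entering loop: for i in range(4):

After execution: tally = 6
6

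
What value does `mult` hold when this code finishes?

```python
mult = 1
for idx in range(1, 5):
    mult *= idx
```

Let's trace through this code step by step.

Initialize: mult = 1
Entering loop: for idx in range(1, 5):

After execution: mult = 24
24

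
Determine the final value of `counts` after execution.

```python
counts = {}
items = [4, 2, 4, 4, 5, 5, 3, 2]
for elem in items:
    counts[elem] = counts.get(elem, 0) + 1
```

Let's trace through this code step by step.

Initialize: counts = {}
Initialize: items = [4, 2, 4, 4, 5, 5, 3, 2]
Entering loop: for elem in items:

After execution: counts = {4: 3, 2: 2, 5: 2, 3: 1}
{4: 3, 2: 2, 5: 2, 3: 1}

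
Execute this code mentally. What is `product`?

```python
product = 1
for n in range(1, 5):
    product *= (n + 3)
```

Let's trace through this code step by step.

Initialize: product = 1
Entering loop: for n in range(1, 5):

After execution: product = 840
840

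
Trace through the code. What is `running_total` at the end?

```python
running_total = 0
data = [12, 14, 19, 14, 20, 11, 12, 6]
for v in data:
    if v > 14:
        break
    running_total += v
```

Let's trace through this code step by step.

Initialize: running_total = 0
Initialize: data = [12, 14, 19, 14, 20, 11, 12, 6]
Entering loop: for v in data:

After execution: running_total = 26
26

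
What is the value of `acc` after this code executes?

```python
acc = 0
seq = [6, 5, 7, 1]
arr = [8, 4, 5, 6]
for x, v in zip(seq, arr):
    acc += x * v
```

Let's trace through this code step by step.

Initialize: acc = 0
Initialize: seq = [6, 5, 7, 1]
Initialize: arr = [8, 4, 5, 6]
Entering loop: for x, v in zip(seq, arr):

After execution: acc = 109
109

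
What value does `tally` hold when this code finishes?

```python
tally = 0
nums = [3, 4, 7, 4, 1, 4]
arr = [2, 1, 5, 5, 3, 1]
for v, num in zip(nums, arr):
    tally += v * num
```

Let's trace through this code step by step.

Initialize: tally = 0
Initialize: nums = [3, 4, 7, 4, 1, 4]
Initialize: arr = [2, 1, 5, 5, 3, 1]
Entering loop: for v, num in zip(nums, arr):

After execution: tally = 72
72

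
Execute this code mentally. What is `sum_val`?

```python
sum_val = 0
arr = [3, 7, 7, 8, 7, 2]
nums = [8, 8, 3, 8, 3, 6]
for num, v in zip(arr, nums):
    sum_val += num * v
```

Let's trace through this code step by step.

Initialize: sum_val = 0
Initialize: arr = [3, 7, 7, 8, 7, 2]
Initialize: nums = [8, 8, 3, 8, 3, 6]
Entering loop: for num, v in zip(arr, nums):

After execution: sum_val = 198
198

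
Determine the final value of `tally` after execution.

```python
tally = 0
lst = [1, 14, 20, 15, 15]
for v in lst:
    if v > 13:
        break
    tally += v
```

Let's trace through this code step by step.

Initialize: tally = 0
Initialize: lst = [1, 14, 20, 15, 15]
Entering loop: for v in lst:

After execution: tally = 1
1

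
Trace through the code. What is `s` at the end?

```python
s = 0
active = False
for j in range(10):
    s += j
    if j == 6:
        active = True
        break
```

Let's trace through this code step by step.

Initialize: s = 0
Initialize: active = False
Entering loop: for j in range(10):

After execution: s = 21
21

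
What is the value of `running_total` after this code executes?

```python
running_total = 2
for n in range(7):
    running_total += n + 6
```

Let's trace through this code step by step.

Initialize: running_total = 2
Entering loop: for n in range(7):

After execution: running_total = 65
65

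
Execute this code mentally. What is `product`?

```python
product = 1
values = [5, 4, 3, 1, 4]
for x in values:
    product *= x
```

Let's trace through this code step by step.

Initialize: product = 1
Initialize: values = [5, 4, 3, 1, 4]
Entering loop: for x in values:

After execution: product = 240
240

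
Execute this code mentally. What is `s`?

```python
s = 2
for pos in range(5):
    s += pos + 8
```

Let's trace through this code step by step.

Initialize: s = 2
Entering loop: for pos in range(5):

After execution: s = 52
52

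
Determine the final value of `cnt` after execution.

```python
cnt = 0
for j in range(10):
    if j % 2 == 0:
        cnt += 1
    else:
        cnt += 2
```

Let's trace through this code step by step.

Initialize: cnt = 0
Entering loop: for j in range(10):

After execution: cnt = 15
15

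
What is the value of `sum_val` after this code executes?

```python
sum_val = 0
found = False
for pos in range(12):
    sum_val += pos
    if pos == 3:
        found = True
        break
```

Let's trace through this code step by step.

Initialize: sum_val = 0
Initialize: found = False
Entering loop: for pos in range(12):

After execution: sum_val = 6
6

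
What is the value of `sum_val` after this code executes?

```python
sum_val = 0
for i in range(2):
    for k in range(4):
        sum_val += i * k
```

Let's trace through this code step by step.

Initialize: sum_val = 0
Entering loop: for i in range(2):

After execution: sum_val = 6
6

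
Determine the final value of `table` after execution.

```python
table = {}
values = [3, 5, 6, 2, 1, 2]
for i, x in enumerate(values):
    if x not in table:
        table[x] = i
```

Let's trace through this code step by step.

Initialize: table = {}
Initialize: values = [3, 5, 6, 2, 1, 2]
Entering loop: for i, x in enumerate(values):

After execution: table = {3: 0, 5: 1, 6: 2, 2: 3, 1: 4}
{3: 0, 5: 1, 6: 2, 2: 3, 1: 4}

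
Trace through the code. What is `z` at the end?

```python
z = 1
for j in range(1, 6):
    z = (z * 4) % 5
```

Let's trace through this code step by step.

Initialize: z = 1
Entering loop: for j in range(1, 6):

After execution: z = 4
4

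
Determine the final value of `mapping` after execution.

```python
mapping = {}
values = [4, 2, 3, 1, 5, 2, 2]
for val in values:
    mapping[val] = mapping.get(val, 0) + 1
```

Let's trace through this code step by step.

Initialize: mapping = {}
Initialize: values = [4, 2, 3, 1, 5, 2, 2]
Entering loop: for val in values:

After execution: mapping = {4: 1, 2: 3, 3: 1, 1: 1, 5: 1}
{4: 1, 2: 3, 3: 1, 1: 1, 5: 1}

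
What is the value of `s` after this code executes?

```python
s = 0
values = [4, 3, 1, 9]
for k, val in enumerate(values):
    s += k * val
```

Let's trace through this code step by step.

Initialize: s = 0
Initialize: values = [4, 3, 1, 9]
Entering loop: for k, val in enumerate(values):

After execution: s = 32
32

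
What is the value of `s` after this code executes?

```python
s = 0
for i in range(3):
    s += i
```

Let's trace through this code step by step.

Initialize: s = 0
Entering loop: for i in range(3):

After execution: s = 3
3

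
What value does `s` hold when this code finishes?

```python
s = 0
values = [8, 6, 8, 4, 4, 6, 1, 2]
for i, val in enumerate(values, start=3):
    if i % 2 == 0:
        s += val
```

Let's trace through this code step by step.

Initialize: s = 0
Initialize: values = [8, 6, 8, 4, 4, 6, 1, 2]
Entering loop: for i, val in enumerate(values, start=3):

After execution: s = 18
18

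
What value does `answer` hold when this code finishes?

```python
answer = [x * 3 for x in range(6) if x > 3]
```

Let's trace through this code step by step.

Initialize: answer = [x * 3 for x in range(6) if x > 3]

After execution: answer = [12, 15]
[12, 15]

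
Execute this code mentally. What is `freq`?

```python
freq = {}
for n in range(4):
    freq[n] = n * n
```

Let's trace through this code step by step.

Initialize: freq = {}
Entering loop: for n in range(4):

After execution: freq = {0: 0, 1: 1, 2: 4, 3: 9}
{0: 0, 1: 1, 2: 4, 3: 9}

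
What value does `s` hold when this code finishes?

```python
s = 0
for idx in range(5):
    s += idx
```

Let's trace through this code step by step.

Initialize: s = 0
Entering loop: for idx in range(5):

After execution: s = 10
10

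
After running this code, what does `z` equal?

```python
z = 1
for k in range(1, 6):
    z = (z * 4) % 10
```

Let's trace through this code step by step.

Initialize: z = 1
Entering loop: for k in range(1, 6):

After execution: z = 4
4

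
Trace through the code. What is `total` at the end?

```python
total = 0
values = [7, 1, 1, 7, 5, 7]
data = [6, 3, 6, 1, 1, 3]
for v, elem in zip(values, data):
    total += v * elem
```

Let's trace through this code step by step.

Initialize: total = 0
Initialize: values = [7, 1, 1, 7, 5, 7]
Initialize: data = [6, 3, 6, 1, 1, 3]
Entering loop: for v, elem in zip(values, data):

After execution: total = 84
84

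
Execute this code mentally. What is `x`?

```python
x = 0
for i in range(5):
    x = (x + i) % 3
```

Let's trace through this code step by step.

Initialize: x = 0
Entering loop: for i in range(5):

After execution: x = 1
1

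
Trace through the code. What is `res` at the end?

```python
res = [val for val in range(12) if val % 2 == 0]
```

Let's trace through this code step by step.

Initialize: res = [val for val in range(12) if val % 2 == 0]

After execution: res = [0, 2, 4, 6, 8, 10]
[0, 2, 4, 6, 8, 10]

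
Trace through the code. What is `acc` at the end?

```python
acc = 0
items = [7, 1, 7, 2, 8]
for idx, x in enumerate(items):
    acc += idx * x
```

Let's trace through this code step by step.

Initialize: acc = 0
Initialize: items = [7, 1, 7, 2, 8]
Entering loop: for idx, x in enumerate(items):

After execution: acc = 53
53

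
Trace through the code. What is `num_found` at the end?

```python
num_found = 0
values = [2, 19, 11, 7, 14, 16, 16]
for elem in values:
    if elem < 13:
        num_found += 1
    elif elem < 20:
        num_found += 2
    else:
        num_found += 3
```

Let's trace through this code step by step.

Initialize: num_found = 0
Initialize: values = [2, 19, 11, 7, 14, 16, 16]
Entering loop: for elem in values:

After execution: num_found = 11
11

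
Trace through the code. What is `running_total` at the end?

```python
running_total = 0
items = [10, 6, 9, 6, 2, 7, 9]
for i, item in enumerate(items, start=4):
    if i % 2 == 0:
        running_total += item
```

Let's trace through this code step by step.

Initialize: running_total = 0
Initialize: items = [10, 6, 9, 6, 2, 7, 9]
Entering loop: for i, item in enumerate(items, start=4):

After execution: running_total = 30
30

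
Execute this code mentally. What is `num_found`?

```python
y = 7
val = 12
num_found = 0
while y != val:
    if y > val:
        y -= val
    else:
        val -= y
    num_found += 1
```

Let's trace through this code step by step.

Initialize: y = 7
Initialize: val = 12
Initialize: num_found = 0
Entering loop: while y != val:

After execution: num_found = 5
5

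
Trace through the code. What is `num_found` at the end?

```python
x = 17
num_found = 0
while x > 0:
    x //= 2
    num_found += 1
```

Let's trace through this code step by step.

Initialize: x = 17
Initialize: num_found = 0
Entering loop: while x > 0:

After execution: num_found = 5
5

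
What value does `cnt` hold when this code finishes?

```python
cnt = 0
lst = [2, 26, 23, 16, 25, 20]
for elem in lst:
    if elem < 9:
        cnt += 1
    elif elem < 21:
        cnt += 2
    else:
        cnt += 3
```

Let's trace through this code step by step.

Initialize: cnt = 0
Initialize: lst = [2, 26, 23, 16, 25, 20]
Entering loop: for elem in lst:

After execution: cnt = 14
14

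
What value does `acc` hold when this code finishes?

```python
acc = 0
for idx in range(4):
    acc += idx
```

Let's trace through this code step by step.

Initialize: acc = 0
Entering loop: for idx in range(4):

After execution: acc = 6
6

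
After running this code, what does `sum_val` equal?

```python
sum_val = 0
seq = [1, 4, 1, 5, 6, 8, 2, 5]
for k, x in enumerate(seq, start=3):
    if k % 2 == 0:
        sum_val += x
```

Let's trace through this code step by step.

Initialize: sum_val = 0
Initialize: seq = [1, 4, 1, 5, 6, 8, 2, 5]
Entering loop: for k, x in enumerate(seq, start=3):

After execution: sum_val = 22
22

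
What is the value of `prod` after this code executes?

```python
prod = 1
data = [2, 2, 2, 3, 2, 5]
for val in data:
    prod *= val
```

Let's trace through this code step by step.

Initialize: prod = 1
Initialize: data = [2, 2, 2, 3, 2, 5]
Entering loop: for val in data:

After execution: prod = 240
240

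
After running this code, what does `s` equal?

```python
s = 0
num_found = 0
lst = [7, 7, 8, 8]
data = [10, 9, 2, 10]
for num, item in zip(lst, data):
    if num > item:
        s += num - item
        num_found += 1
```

Let's trace through this code step by step.

Initialize: s = 0
Initialize: num_found = 0
Initialize: lst = [7, 7, 8, 8]
Initialize: data = [10, 9, 2, 10]
Entering loop: for num, item in zip(lst, data):

After execution: s = 6
6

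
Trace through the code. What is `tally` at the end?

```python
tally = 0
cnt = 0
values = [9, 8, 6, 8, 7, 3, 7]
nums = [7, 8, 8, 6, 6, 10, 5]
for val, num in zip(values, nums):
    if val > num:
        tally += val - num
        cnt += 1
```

Let's trace through this code step by step.

Initialize: tally = 0
Initialize: cnt = 0
Initialize: values = [9, 8, 6, 8, 7, 3, 7]
Initialize: nums = [7, 8, 8, 6, 6, 10, 5]
Entering loop: for val, num in zip(values, nums):

After execution: tally = 7
7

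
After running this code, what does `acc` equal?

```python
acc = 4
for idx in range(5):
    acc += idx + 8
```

Let's trace through this code step by step.

Initialize: acc = 4
Entering loop: for idx in range(5):

After execution: acc = 54
54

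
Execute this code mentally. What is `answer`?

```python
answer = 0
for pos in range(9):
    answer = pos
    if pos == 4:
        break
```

Let's trace through this code step by step.

Initialize: answer = 0
Entering loop: for pos in range(9):

After execution: answer = 4
4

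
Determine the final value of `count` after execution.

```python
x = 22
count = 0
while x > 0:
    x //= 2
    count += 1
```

Let's trace through this code step by step.

Initialize: x = 22
Initialize: count = 0
Entering loop: while x > 0:

After execution: count = 5
5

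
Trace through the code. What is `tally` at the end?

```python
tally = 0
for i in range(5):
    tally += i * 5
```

Let's trace through this code step by step.

Initialize: tally = 0
Entering loop: for i in range(5):

After execution: tally = 50
50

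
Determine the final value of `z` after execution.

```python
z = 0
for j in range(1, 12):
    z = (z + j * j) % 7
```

Let's trace through this code step by step.

Initialize: z = 0
Entering loop: for j in range(1, 12):

After execution: z = 2
2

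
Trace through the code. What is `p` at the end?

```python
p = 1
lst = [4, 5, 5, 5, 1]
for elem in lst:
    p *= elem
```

Let's trace through this code step by step.

Initialize: p = 1
Initialize: lst = [4, 5, 5, 5, 1]
Entering loop: for elem in lst:

After execution: p = 500
500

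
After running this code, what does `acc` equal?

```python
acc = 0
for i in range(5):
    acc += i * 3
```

Let's trace through this code step by step.

Initialize: acc = 0
Entering loop: for i in range(5):

After execution: acc = 30
30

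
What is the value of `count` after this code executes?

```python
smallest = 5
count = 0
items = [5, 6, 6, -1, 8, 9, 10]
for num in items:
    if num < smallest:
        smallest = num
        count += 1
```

Let's trace through this code step by step.

Initialize: smallest = 5
Initialize: count = 0
Initialize: items = [5, 6, 6, -1, 8, 9, 10]
Entering loop: for num in items:

After execution: count = 1
1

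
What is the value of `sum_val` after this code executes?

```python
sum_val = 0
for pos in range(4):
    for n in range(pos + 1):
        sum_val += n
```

Let's trace through this code step by step.

Initialize: sum_val = 0
Entering loop: for pos in range(4):

After execution: sum_val = 10
10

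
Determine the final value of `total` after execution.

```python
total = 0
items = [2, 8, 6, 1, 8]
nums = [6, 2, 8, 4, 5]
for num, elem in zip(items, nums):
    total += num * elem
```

Let's trace through this code step by step.

Initialize: total = 0
Initialize: items = [2, 8, 6, 1, 8]
Initialize: nums = [6, 2, 8, 4, 5]
Entering loop: for num, elem in zip(items, nums):

After execution: total = 120
120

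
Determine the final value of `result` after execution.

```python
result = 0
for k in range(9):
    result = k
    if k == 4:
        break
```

Let's trace through this code step by step.

Initialize: result = 0
Entering loop: for k in range(9):

After execution: result = 4
4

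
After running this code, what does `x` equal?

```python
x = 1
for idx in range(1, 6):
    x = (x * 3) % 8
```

Let's trace through this code step by step.

Initialize: x = 1
Entering loop: for idx in range(1, 6):

After execution: x = 3
3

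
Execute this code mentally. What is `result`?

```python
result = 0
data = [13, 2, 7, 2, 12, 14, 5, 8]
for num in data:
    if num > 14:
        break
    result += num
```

Let's trace through this code step by step.

Initialize: result = 0
Initialize: data = [13, 2, 7, 2, 12, 14, 5, 8]
Entering loop: for num in data:

After execution: result = 63
63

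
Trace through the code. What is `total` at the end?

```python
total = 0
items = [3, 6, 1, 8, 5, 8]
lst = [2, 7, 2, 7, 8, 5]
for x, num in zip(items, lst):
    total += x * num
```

Let's trace through this code step by step.

Initialize: total = 0
Initialize: items = [3, 6, 1, 8, 5, 8]
Initialize: lst = [2, 7, 2, 7, 8, 5]
Entering loop: for x, num in zip(items, lst):

After execution: total = 186
186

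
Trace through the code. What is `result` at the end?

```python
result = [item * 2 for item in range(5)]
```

Let's trace through this code step by step.

Initialize: result = [item * 2 for item in range(5)]

After execution: result = [0, 2, 4, 6, 8]
[0, 2, 4, 6, 8]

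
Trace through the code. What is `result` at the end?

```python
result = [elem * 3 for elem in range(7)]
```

Let's trace through this code step by step.

Initialize: result = [elem * 3 for elem in range(7)]

After execution: result = [0, 3, 6, 9, 12, 15, 18]
[0, 3, 6, 9, 12, 15, 18]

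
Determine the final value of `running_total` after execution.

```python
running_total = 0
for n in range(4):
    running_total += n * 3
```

Let's trace through this code step by step.

Initialize: running_total = 0
Entering loop: for n in range(4):

After execution: running_total = 18
18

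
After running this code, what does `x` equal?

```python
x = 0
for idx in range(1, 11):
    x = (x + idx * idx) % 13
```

Let's trace through this code step by step.

Initialize: x = 0
Entering loop: for idx in range(1, 11):

After execution: x = 8
8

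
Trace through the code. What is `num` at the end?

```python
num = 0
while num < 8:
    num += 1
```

Let's trace through this code step by step.

Initialize: num = 0
Entering loop: while num < 8:

After execution: num = 8
8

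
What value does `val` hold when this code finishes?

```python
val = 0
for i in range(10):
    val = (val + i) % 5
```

Let's trace through this code step by step.

Initialize: val = 0
Entering loop: for i in range(10):

After execution: val = 0
0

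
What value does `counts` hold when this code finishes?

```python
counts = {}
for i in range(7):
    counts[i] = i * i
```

Let's trace through this code step by step.

Initialize: counts = {}
Entering loop: for i in range(7):

After execution: counts = {0: 0, 1: 1, 2: 4, 3: 9, 4: 16, 5: 25, 6: 36}
{0: 0, 1: 1, 2: 4, 3: 9, 4: 16, 5: 25, 6: 36}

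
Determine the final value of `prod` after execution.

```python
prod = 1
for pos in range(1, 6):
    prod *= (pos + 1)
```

Let's trace through this code step by step.

Initialize: prod = 1
Entering loop: for pos in range(1, 6):

After execution: prod = 720
720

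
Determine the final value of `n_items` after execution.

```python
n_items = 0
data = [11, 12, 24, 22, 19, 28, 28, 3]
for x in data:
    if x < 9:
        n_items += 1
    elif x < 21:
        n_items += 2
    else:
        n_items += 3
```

Let's trace through this code step by step.

Initialize: n_items = 0
Initialize: data = [11, 12, 24, 22, 19, 28, 28, 3]
Entering loop: for x in data:

After execution: n_items = 19
19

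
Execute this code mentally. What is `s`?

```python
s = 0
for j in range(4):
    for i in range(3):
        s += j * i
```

Let's trace through this code step by step.

Initialize: s = 0
Entering loop: for j in range(4):

After execution: s = 18
18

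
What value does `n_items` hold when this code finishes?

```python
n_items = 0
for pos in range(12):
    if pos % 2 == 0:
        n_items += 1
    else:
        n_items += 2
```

Let's trace through this code step by step.

Initialize: n_items = 0
Entering loop: for pos in range(12):

After execution: n_items = 18
18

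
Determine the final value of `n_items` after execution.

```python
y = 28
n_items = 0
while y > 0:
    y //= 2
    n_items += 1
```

Let's trace through this code step by step.

Initialize: y = 28
Initialize: n_items = 0
Entering loop: while y > 0:

After execution: n_items = 5
5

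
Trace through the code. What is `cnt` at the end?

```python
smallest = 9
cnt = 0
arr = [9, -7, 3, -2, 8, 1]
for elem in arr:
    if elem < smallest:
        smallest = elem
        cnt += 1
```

Let's trace through this code step by step.

Initialize: smallest = 9
Initialize: cnt = 0
Initialize: arr = [9, -7, 3, -2, 8, 1]
Entering loop: for elem in arr:

After execution: cnt = 1
1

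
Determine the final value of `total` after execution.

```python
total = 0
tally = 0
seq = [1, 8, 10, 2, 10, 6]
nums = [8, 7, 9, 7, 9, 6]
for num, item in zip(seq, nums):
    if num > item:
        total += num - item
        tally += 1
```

Let's trace through this code step by step.

Initialize: total = 0
Initialize: tally = 0
Initialize: seq = [1, 8, 10, 2, 10, 6]
Initialize: nums = [8, 7, 9, 7, 9, 6]
Entering loop: for num, item in zip(seq, nums):

After execution: total = 3
3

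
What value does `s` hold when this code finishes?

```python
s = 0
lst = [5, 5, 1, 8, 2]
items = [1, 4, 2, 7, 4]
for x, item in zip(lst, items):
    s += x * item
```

Let's trace through this code step by step.

Initialize: s = 0
Initialize: lst = [5, 5, 1, 8, 2]
Initialize: items = [1, 4, 2, 7, 4]
Entering loop: for x, item in zip(lst, items):

After execution: s = 91
91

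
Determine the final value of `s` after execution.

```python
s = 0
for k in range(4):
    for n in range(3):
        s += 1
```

Let's trace through this code step by step.

Initialize: s = 0
Entering loop: for k in range(4):

After execution: s = 12
12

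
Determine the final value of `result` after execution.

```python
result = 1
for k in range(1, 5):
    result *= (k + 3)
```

Let's trace through this code step by step.

Initialize: result = 1
Entering loop: for k in range(1, 5):

After execution: result = 840
840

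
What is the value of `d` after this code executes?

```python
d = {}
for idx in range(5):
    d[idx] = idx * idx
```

Let's trace through this code step by step.

Initialize: d = {}
Entering loop: for idx in range(5):

After execution: d = {0: 0, 1: 1, 2: 4, 3: 9, 4: 16}
{0: 0, 1: 1, 2: 4, 3: 9, 4: 16}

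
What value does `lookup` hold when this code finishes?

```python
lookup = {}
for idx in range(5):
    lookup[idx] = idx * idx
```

Let's trace through this code step by step.

Initialize: lookup = {}
Entering loop: for idx in range(5):

After execution: lookup = {0: 0, 1: 1, 2: 4, 3: 9, 4: 16}
{0: 0, 1: 1, 2: 4, 3: 9, 4: 16}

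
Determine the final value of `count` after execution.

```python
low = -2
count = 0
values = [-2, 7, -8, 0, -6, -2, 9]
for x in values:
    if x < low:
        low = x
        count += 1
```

Let's trace through this code step by step.

Initialize: low = -2
Initialize: count = 0
Initialize: values = [-2, 7, -8, 0, -6, -2, 9]
Entering loop: for x in values:

After execution: count = 1
1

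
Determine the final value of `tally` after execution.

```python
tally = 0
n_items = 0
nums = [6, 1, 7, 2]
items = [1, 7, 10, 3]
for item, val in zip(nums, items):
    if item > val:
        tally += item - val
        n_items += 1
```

Let's trace through this code step by step.

Initialize: tally = 0
Initialize: n_items = 0
Initialize: nums = [6, 1, 7, 2]
Initialize: items = [1, 7, 10, 3]
Entering loop: for item, val in zip(nums, items):

After execution: tally = 5
5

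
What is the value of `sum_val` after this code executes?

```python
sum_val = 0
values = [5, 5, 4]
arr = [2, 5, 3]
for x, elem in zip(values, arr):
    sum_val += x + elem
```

Let's trace through this code step by step.

Initialize: sum_val = 0
Initialize: values = [5, 5, 4]
Initialize: arr = [2, 5, 3]
Entering loop: for x, elem in zip(values, arr):

After execution: sum_val = 24
24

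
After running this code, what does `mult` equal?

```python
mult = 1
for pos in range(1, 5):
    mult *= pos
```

Let's trace through this code step by step.

Initialize: mult = 1
Entering loop: for pos in range(1, 5):

After execution: mult = 24
24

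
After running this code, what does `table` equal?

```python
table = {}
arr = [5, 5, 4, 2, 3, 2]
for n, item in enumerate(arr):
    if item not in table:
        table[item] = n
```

Let's trace through this code step by step.

Initialize: table = {}
Initialize: arr = [5, 5, 4, 2, 3, 2]
Entering loop: for n, item in enumerate(arr):

After execution: table = {5: 0, 4: 2, 2: 3, 3: 4}
{5: 0, 4: 2, 2: 3, 3: 4}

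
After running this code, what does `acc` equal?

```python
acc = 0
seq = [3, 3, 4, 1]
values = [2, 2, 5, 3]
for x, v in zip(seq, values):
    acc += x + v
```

Let's trace through this code step by step.

Initialize: acc = 0
Initialize: seq = [3, 3, 4, 1]
Initialize: values = [2, 2, 5, 3]
Entering loop: for x, v in zip(seq, values):

After execution: acc = 23
23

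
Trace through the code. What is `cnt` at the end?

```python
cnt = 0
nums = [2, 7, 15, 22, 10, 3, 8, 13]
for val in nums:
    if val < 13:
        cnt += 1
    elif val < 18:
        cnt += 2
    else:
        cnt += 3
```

Let's trace through this code step by step.

Initialize: cnt = 0
Initialize: nums = [2, 7, 15, 22, 10, 3, 8, 13]
Entering loop: for val in nums:

After execution: cnt = 12
12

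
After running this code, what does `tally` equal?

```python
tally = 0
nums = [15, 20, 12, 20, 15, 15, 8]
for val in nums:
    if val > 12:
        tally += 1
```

Let's trace through this code step by step.

Initialize: tally = 0
Initialize: nums = [15, 20, 12, 20, 15, 15, 8]
Entering loop: for val in nums:

After execution: tally = 5
5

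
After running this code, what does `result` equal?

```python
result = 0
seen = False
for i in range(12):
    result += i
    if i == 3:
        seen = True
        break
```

Let's trace through this code step by step.

Initialize: result = 0
Initialize: seen = False
Entering loop: for i in range(12):

After execution: result = 6
6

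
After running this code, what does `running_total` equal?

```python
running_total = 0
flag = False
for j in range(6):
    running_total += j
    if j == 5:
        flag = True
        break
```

Let's trace through this code step by step.

Initialize: running_total = 0
Initialize: flag = False
Entering loop: for j in range(6):

After execution: running_total = 15
15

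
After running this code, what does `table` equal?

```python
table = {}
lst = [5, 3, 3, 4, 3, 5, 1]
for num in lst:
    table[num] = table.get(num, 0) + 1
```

Let's trace through this code step by step.

Initialize: table = {}
Initialize: lst = [5, 3, 3, 4, 3, 5, 1]
Entering loop: for num in lst:

After execution: table = {5: 2, 3: 3, 4: 1, 1: 1}
{5: 2, 3: 3, 4: 1, 1: 1}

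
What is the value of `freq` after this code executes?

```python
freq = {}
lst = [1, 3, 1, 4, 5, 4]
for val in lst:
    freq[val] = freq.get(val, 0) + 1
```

Let's trace through this code step by step.

Initialize: freq = {}
Initialize: lst = [1, 3, 1, 4, 5, 4]
Entering loop: for val in lst:

After execution: freq = {1: 2, 3: 1, 4: 2, 5: 1}
{1: 2, 3: 1, 4: 2, 5: 1}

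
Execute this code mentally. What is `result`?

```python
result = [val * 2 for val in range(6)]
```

Let's trace through this code step by step.

Initialize: result = [val * 2 for val in range(6)]

After execution: result = [0, 2, 4, 6, 8, 10]
[0, 2, 4, 6, 8, 10]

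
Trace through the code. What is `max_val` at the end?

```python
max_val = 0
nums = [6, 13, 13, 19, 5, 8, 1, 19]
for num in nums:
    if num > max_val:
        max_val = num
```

Let's trace through this code step by step.

Initialize: max_val = 0
Initialize: nums = [6, 13, 13, 19, 5, 8, 1, 19]
Entering loop: for num in nums:

After execution: max_val = 19
19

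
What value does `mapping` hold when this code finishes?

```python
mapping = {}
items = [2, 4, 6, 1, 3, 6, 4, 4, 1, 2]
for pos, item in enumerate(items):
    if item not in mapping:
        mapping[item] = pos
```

Let's trace through this code step by step.

Initialize: mapping = {}
Initialize: items = [2, 4, 6, 1, 3, 6, 4, 4, 1, 2]
Entering loop: for pos, item in enumerate(items):

After execution: mapping = {2: 0, 4: 1, 6: 2, 1: 3, 3: 4}
{2: 0, 4: 1, 6: 2, 1: 3, 3: 4}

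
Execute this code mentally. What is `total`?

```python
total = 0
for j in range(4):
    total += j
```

Let's trace through this code step by step.

Initialize: total = 0
Entering loop: for j in range(4):

After execution: total = 6
6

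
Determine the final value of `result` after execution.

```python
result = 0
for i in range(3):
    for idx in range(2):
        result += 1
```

Let's trace through this code step by step.

Initialize: result = 0
Entering loop: for i in range(3):

After execution: result = 6
6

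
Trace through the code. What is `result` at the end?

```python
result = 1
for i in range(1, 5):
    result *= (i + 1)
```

Let's trace through this code step by step.

Initialize: result = 1
Entering loop: for i in range(1, 5):

After execution: result = 120
120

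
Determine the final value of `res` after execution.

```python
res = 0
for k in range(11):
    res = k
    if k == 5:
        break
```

Let's trace through this code step by step.

Initialize: res = 0
Entering loop: for k in range(11):

After execution: res = 5
5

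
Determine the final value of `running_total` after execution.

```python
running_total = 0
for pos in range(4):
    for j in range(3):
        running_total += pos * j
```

Let's trace through this code step by step.

Initialize: running_total = 0
Entering loop: for pos in range(4):

After execution: running_total = 18
18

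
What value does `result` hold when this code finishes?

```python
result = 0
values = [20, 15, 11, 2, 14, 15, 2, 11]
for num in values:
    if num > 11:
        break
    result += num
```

Let's trace through this code step by step.

Initialize: result = 0
Initialize: values = [20, 15, 11, 2, 14, 15, 2, 11]
Entering loop: for num in values:

After execution: result = 0
0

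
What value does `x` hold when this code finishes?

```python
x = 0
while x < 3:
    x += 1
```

Let's trace through this code step by step.

Initialize: x = 0
Entering loop: while x < 3:

After execution: x = 3
3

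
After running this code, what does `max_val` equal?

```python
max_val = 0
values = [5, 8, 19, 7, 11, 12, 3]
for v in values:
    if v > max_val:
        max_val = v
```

Let's trace through this code step by step.

Initialize: max_val = 0
Initialize: values = [5, 8, 19, 7, 11, 12, 3]
Entering loop: for v in values:

After execution: max_val = 19
19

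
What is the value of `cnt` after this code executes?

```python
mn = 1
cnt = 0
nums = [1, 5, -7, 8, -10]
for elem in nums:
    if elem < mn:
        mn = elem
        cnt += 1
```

Let's trace through this code step by step.

Initialize: mn = 1
Initialize: cnt = 0
Initialize: nums = [1, 5, -7, 8, -10]
Entering loop: for elem in nums:

After execution: cnt = 2
2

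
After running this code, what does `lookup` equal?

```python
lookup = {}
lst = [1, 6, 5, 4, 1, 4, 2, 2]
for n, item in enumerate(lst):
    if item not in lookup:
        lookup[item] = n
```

Let's trace through this code step by step.

Initialize: lookup = {}
Initialize: lst = [1, 6, 5, 4, 1, 4, 2, 2]
Entering loop: for n, item in enumerate(lst):

After execution: lookup = {1: 0, 6: 1, 5: 2, 4: 3, 2: 6}
{1: 0, 6: 1, 5: 2, 4: 3, 2: 6}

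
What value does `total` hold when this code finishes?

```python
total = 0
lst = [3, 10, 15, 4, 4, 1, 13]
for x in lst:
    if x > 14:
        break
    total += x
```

Let's trace through this code step by step.

Initialize: total = 0
Initialize: lst = [3, 10, 15, 4, 4, 1, 13]
Entering loop: for x in lst:

After execution: total = 13
13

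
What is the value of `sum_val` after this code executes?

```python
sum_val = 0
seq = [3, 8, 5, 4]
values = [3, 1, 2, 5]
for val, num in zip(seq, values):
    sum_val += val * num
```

Let's trace through this code step by step.

Initialize: sum_val = 0
Initialize: seq = [3, 8, 5, 4]
Initialize: values = [3, 1, 2, 5]
Entering loop: for val, num in zip(seq, values):

After execution: sum_val = 47
47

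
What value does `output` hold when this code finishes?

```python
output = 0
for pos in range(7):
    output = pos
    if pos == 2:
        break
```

Let's trace through this code step by step.

Initialize: output = 0
Entering loop: for pos in range(7):

After execution: output = 2
2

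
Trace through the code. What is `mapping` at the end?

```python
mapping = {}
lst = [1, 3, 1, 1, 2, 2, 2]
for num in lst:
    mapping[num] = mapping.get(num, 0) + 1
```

Let's trace through this code step by step.

Initialize: mapping = {}
Initialize: lst = [1, 3, 1, 1, 2, 2, 2]
Entering loop: for num in lst:

After execution: mapping = {1: 3, 3: 1, 2: 3}
{1: 3, 3: 1, 2: 3}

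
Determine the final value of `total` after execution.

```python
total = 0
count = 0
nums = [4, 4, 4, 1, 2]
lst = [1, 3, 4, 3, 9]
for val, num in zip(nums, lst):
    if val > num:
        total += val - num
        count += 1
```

Let's trace through this code step by step.

Initialize: total = 0
Initialize: count = 0
Initialize: nums = [4, 4, 4, 1, 2]
Initialize: lst = [1, 3, 4, 3, 9]
Entering loop: for val, num in zip(nums, lst):

After execution: total = 4
4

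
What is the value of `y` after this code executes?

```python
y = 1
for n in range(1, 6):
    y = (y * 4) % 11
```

Let's trace through this code step by step.

Initialize: y = 1
Entering loop: for n in range(1, 6):

After execution: y = 1
1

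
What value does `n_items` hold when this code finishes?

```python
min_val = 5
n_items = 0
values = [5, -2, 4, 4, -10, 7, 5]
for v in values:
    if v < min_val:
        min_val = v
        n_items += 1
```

Let's trace through this code step by step.

Initialize: min_val = 5
Initialize: n_items = 0
Initialize: values = [5, -2, 4, 4, -10, 7, 5]
Entering loop: for v in values:

After execution: n_items = 2
2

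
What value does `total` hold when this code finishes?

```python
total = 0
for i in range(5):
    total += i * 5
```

Let's trace through this code step by step.

Initialize: total = 0
Entering loop: for i in range(5):

After execution: total = 50
50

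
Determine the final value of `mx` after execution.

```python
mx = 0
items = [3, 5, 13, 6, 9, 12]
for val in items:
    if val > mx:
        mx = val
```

Let's trace through this code step by step.

Initialize: mx = 0
Initialize: items = [3, 5, 13, 6, 9, 12]
Entering loop: for val in items:

After execution: mx = 13
13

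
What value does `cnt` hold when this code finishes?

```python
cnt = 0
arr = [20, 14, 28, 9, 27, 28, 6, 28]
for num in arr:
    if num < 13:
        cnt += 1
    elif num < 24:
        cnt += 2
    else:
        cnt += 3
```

Let's trace through this code step by step.

Initialize: cnt = 0
Initialize: arr = [20, 14, 28, 9, 27, 28, 6, 28]
Entering loop: for num in arr:

After execution: cnt = 18
18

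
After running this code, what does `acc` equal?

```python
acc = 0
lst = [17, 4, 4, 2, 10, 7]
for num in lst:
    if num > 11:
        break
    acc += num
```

Let's trace through this code step by step.

Initialize: acc = 0
Initialize: lst = [17, 4, 4, 2, 10, 7]
Entering loop: for num in lst:

After execution: acc = 0
0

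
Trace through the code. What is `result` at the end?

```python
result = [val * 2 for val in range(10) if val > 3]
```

Let's trace through this code step by step.

Initialize: result = [val * 2 for val in range(10) if val > 3]

After execution: result = [8, 10, 12, 14, 16, 18]
[8, 10, 12, 14, 16, 18]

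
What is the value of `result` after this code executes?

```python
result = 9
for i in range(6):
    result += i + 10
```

Let's trace through this code step by step.

Initialize: result = 9
Entering loop: for i in range(6):

After execution: result = 84
84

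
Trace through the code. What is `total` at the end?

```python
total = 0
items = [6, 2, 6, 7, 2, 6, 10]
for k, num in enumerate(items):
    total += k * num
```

Let's trace through this code step by step.

Initialize: total = 0
Initialize: items = [6, 2, 6, 7, 2, 6, 10]
Entering loop: for k, num in enumerate(items):

After execution: total = 133
133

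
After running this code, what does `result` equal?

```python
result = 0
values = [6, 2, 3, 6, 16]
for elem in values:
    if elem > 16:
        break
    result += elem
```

Let's trace through this code step by step.

Initialize: result = 0
Initialize: values = [6, 2, 3, 6, 16]
Entering loop: for elem in values:

After execution: result = 33
33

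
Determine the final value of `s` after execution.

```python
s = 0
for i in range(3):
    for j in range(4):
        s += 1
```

Let's trace through this code step by step.

Initialize: s = 0
Entering loop: for i in range(3):

After execution: s = 12
12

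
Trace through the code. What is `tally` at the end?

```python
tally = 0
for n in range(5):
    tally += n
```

Let's trace through this code step by step.

Initialize: tally = 0
Entering loop: for n in range(5):

After execution: tally = 10
10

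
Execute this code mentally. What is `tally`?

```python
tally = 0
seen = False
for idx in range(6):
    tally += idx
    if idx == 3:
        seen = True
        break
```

Let's trace through this code step by step.

Initialize: tally = 0
Initialize: seen = False
Entering loop: for idx in range(6):

After execution: tally = 6
6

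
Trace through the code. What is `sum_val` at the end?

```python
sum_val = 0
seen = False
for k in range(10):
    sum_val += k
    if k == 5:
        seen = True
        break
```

Let's trace through this code step by step.

Initialize: sum_val = 0
Initialize: seen = False
Entering loop: for k in range(10):

After execution: sum_val = 15
15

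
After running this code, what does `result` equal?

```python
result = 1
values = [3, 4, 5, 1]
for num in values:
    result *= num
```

Let's trace through this code step by step.

Initialize: result = 1
Initialize: values = [3, 4, 5, 1]
Entering loop: for num in values:

After execution: result = 60
60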